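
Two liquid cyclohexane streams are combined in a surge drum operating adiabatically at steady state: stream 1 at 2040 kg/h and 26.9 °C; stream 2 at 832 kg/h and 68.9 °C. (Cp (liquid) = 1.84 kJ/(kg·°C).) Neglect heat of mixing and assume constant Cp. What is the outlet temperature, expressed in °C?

T_out = 39.1 °C

Energy balance with Q = 0: Σ ṁᵢCp,ᵢ(T_out − Tᵢ) = 0
T_out = Σ ṁᵢCp,ᵢTᵢ / Σ ṁᵢCp,ᵢ
      = 206450 / 5284.5 = 39.067 °C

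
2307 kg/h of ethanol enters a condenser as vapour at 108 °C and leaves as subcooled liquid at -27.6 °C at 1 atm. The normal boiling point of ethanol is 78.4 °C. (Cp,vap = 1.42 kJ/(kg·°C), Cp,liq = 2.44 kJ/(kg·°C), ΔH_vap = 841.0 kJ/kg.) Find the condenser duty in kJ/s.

vapour 108→78.4 °C: -42.032 kJ/kg
condensation at 78.4 °C: -841 kJ/kg
liquid 78.4→-27.6 °C: -258.64 kJ/kg
Δh = -42.032 + -841 + -258.64 = -1141.7 kJ/kg
Q = ṁ·Δh = 2307 kg/h × -1141.7 kJ/kg = -2.6338e+06 kJ/h
|Q| = 731.62 kW

Q_c = 732 kJ/s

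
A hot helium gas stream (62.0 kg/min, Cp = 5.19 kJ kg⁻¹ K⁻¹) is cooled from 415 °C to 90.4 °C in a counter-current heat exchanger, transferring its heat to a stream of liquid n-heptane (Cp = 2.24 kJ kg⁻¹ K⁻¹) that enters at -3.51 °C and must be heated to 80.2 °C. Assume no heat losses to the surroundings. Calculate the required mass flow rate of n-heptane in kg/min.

Heat released by hot stream: Q = 62.0 × 5.19 × (415 − 90.4) = 104450 kJ/min
Energy balance on cold side (adiabatic exchanger): Q = ṁ_c·Cp_c·(T_c,out − T_c,in)
ṁ_c = 104450 / [2.24 × (80.2 − -3.51)] = 557.03 kg/min

ṁ_c = 557 kg/min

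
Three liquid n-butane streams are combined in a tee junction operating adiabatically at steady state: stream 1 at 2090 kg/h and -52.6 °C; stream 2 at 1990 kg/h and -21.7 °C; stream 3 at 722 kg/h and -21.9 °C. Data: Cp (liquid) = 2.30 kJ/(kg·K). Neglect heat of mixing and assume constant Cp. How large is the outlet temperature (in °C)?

Adiabatic, steady state ⇒ Σ ṁᵢCp,ᵢ(T_out − Tᵢ) = 0
Σ ṁᵢCp,ᵢTᵢ = 2090×2.30×-52.6 + 1990×2.30×-21.7 + 722×2.30×-21.9 = -388540
Σ ṁᵢCp,ᵢ = 2090×2.30 + 1990×2.30 + 722×2.30 = 11045
T_out = -388540 / 11045 = -35.179 °C

T_out = -35.2 °C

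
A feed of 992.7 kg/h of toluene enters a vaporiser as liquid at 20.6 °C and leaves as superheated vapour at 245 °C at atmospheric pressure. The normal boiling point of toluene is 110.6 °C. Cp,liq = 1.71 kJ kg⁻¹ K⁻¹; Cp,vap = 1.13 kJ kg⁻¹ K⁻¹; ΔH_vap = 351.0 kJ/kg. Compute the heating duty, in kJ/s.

Q = 181 kJ/s

liquid 20.6→110.6 °C: 153.9 kJ/kg
vaporisation at 110.6 °C: 351 kJ/kg
vapour 110.6→245 °C: 151.87 kJ/kg
Δh = 153.9 + 351 + 151.87 = 656.77 kJ/kg
Q = ṁ·Δh = 992.7 kg/h × 656.77 kJ/kg = 651980 kJ/h
|Q| = 181.1 kW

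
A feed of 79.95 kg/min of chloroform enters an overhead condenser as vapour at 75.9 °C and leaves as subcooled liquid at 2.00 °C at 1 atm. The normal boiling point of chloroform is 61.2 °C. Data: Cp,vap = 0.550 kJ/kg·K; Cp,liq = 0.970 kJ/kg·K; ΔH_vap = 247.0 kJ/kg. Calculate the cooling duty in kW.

Q_c = 416 kW

vapour 75.9→61.2 °C: -8.085 kJ/kg
condensation at 61.2 °C: -247 kJ/kg
liquid 61.2→2.00 °C: -57.424 kJ/kg
Δh = -8.085 + -247 + -57.424 = -312.51 kJ/kg
Q = ṁ·Δh = 79.95 kg/min × -312.51 kJ/kg = -24985 kJ/min
|Q| = 416.42 kW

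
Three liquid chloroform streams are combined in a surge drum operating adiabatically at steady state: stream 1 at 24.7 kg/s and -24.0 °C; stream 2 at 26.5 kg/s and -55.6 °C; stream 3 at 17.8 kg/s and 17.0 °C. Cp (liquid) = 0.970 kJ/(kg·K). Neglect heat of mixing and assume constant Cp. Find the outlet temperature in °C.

No heat crosses the boundary, so H_out = H_in.
Σ ṁᵢCp,ᵢTᵢ = 24.7×0.970×-24.0 + 26.5×0.970×-55.6 + 17.8×0.970×17.0 = -1710.7
Σ ṁᵢCp,ᵢ = 24.7×0.970 + 26.5×0.970 + 17.8×0.970 = 66.93
T_out = -1710.7 / 66.93 = -25.559 °C

T_out = -25.6 °C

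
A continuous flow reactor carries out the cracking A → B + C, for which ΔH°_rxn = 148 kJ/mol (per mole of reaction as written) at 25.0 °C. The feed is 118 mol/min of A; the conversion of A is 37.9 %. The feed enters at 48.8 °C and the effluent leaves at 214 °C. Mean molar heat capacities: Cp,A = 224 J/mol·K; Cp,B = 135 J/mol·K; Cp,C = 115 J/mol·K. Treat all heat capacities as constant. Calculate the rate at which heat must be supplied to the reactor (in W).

Q_in = 187000 W

Extent of reaction ξ = 0.379 × 118 = 44.722 mol/min
Reaction term: ξ·ΔH°_rxn = 44.722 × 148 = 6618.9 kJ/min
Sensible, feed 48.8→25 °C: -629.08 kJ/min
Outlet flows (mol/min): A 73.278, B 44.722, C 44.722
Sensible, products 25→214 °C: 5215.4 kJ/min
Q = ΔH = 11205 kJ/min = 186.75 kW
Heat supplied = 186750 W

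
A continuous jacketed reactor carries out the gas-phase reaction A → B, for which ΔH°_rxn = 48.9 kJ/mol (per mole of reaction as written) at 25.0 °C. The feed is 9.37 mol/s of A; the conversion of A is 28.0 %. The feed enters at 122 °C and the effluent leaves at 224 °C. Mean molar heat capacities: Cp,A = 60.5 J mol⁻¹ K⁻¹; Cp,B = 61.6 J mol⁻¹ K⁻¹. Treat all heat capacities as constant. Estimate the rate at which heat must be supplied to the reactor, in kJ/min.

Extent of reaction ξ = 0.280 × 9.37 = 2.6236 mol/s
Reaction term: ξ·ΔH°_rxn = 2.6236 × 48.9 = 128.29 kJ/s
Sensible, feed 122→25 °C: -54.988 kJ/s
Outlet flows (mol/s): A 6.7464, B 2.6236
Sensible, products 25→224 °C: 113.38 kJ/s
Q = ΔH = 186.69 kJ/s = 186.69 kW
Heat supplied = 11201 kJ/min

Q_in = 11200 kJ/min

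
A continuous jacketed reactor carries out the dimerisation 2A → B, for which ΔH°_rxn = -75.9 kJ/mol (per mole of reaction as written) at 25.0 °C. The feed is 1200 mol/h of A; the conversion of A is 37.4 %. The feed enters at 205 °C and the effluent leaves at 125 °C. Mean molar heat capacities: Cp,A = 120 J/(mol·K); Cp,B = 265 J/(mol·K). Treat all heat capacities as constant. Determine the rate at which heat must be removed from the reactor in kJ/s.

Q_out = 7.78 kJ/s

Extent of reaction ξ = 0.374 × 1200 / 2 = 224.4 mol/h
Reaction term: ξ·ΔH°_rxn = 224.4 × -75.9 = -17032 kJ/h
Sensible, feed 205→25 °C: -25920 kJ/h
Outlet flows (mol/h): A 751.2, B 224.4
Sensible, products 25→125 °C: 14961 kJ/h
Q = ΔH = -27991 kJ/h = -7.7753 kW
Heat removed = 7.7753 kJ/s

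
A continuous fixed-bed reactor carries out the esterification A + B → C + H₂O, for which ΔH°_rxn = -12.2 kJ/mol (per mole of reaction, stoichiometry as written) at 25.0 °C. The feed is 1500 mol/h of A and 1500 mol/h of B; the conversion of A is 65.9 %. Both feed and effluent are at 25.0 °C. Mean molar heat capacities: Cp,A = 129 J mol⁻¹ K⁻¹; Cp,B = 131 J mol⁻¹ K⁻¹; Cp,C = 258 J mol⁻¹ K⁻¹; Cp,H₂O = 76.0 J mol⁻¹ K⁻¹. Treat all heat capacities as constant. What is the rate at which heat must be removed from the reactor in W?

Extent of reaction ξ = 0.659 × 1500 = 988.5 mol/h
Reaction term: ξ·ΔH°_rxn = 988.5 × -12.2 = -12060 kJ/h
Q = ΔH = -12060 kJ/h = -3.3499 kW
Heat removed = 3349.9 W

Q_out = 3350 W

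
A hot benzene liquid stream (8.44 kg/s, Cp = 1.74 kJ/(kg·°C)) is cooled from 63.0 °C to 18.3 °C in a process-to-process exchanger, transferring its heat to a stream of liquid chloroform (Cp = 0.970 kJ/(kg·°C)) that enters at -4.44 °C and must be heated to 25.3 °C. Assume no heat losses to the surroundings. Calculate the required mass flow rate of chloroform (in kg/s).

Heat released by hot stream: Q = 8.44 × 1.74 × (63.0 − 18.3) = 656.45 kJ/s
Energy balance on cold side (adiabatic exchanger): Q = ṁ_c·Cp_c·(T_c,out − T_c,in)
ṁ_c = 656.45 / [0.970 × (25.3 − -4.44)] = 22.756 kg/s

ṁ_c = 22.8 kg/s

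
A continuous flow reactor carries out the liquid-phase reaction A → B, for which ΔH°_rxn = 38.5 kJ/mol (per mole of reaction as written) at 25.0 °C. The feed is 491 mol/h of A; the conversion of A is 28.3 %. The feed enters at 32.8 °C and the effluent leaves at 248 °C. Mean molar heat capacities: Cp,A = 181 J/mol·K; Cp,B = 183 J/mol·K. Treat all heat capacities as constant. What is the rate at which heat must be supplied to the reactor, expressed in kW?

Q_in = 6.82 kW

Extent of reaction ξ = 0.283 × 491 = 138.95 mol/h
Reaction term: ξ·ΔH°_rxn = 138.95 × 38.5 = 5349.7 kJ/h
Sensible, feed 32.8→25 °C: -693.19 kJ/h
Outlet flows (mol/h): A 352.05, B 138.95
Sensible, products 25→248 °C: 19880 kJ/h
Q = ΔH = 24537 kJ/h = 6.8158 kW
Heat supplied = 6.8158 kW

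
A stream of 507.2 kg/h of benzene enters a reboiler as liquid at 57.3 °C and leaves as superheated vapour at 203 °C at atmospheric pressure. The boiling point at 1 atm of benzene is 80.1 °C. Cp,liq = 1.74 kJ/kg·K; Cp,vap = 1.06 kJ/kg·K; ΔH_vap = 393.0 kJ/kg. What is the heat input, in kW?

liquid 57.3→80.1 °C: 39.672 kJ/kg
vaporisation at 80.1 °C: 393 kJ/kg
vapour 80.1→203 °C: 130.27 kJ/kg
Δh = 39.672 + 393 + 130.27 = 562.95 kJ/kg
Q = ṁ·Δh = 507.2 kg/h × 562.95 kJ/kg = 285530 kJ/h
|Q| = 79.313 kW

Q = 79.3 kW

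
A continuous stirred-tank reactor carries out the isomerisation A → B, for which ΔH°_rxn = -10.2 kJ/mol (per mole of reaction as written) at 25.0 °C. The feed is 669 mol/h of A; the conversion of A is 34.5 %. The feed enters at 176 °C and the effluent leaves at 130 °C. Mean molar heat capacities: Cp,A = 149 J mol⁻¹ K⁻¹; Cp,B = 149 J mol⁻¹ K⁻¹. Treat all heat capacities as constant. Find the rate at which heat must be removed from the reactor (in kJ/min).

Q_out = 116 kJ/min

Extent of reaction ξ = 0.345 × 669 = 230.8 mol/h
Reaction term: ξ·ΔH°_rxn = 230.8 × -10.2 = -2354.2 kJ/h
Sensible, feed 176→25 °C: -15052 kJ/h
Outlet flows (mol/h): A 438.2, B 230.8
Sensible, products 25→130 °C: 10467 kJ/h
Q = ΔH = -6939.5 kJ/h = -1.9276 kW
Heat removed = 115.66 kJ/min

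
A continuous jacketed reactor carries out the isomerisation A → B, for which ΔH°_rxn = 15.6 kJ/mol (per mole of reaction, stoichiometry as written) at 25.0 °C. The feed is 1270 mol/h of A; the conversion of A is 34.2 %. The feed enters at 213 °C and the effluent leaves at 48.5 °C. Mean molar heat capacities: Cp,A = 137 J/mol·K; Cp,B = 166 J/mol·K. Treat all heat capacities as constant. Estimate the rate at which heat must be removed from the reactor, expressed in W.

Q_out = 5990 W

Extent of reaction ξ = 0.342 × 1270 = 434.34 mol/h
Reaction term: ξ·ΔH°_rxn = 434.34 × 15.6 = 6775.7 kJ/h
Sensible, feed 213→25 °C: -32710 kJ/h
Outlet flows (mol/h): A 835.66, B 434.34
Sensible, products 25→48.5 °C: 4384.8 kJ/h
Q = ΔH = -21550 kJ/h = -5.986 kW
Heat removed = 5986 W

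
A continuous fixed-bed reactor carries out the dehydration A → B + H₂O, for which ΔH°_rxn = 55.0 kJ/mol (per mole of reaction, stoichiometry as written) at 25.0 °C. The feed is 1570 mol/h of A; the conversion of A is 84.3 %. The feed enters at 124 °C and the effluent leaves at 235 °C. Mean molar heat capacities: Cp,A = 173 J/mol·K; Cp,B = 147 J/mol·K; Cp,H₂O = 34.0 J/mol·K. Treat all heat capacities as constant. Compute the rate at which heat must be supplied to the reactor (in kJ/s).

Extent of reaction ξ = 0.843 × 1570 = 1323.5 mol/h
Reaction term: ξ·ΔH°_rxn = 1323.5 × 55.0 = 72793 kJ/h
Sensible, feed 124→25 °C: -26889 kJ/h
Outlet flows (mol/h): A 246.49, B 1323.5, H₂O 1323.5
Sensible, products 25→235 °C: 59262 kJ/h
Q = ΔH = 105170 kJ/h = 29.213 kW
Heat supplied = 29.213 kJ/s

Q_in = 29.2 kJ/s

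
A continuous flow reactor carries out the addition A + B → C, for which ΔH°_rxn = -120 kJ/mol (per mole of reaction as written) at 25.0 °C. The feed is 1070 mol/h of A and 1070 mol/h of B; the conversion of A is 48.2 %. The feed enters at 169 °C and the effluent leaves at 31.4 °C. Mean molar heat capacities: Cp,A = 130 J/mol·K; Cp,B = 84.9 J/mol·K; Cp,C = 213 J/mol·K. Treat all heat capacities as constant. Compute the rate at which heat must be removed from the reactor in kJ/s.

Extent of reaction ξ = 0.482 × 1070 = 515.74 mol/h
Reaction term: ξ·ΔH°_rxn = 515.74 × -120 = -61889 kJ/h
Sensible, feed 169→25 °C: -33112 kJ/h
Outlet flows (mol/h): A 554.26, B 554.26, C 515.74
Sensible, products 25→31.4 °C: 1465.4 kJ/h
Q = ΔH = -93535 kJ/h = -25.982 kW
Heat removed = 25.982 kJ/s

Q_out = 26.0 kJ/s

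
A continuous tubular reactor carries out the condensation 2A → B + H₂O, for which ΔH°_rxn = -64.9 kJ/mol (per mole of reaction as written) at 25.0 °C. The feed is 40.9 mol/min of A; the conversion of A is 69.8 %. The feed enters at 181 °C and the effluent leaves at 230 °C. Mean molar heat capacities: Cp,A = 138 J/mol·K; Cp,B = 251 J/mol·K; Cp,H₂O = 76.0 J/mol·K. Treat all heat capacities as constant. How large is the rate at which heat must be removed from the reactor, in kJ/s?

Q_out = 8.34 kJ/s

Extent of reaction ξ = 0.698 × 40.9 / 2 = 14.274 mol/min
Reaction term: ξ·ΔH°_rxn = 14.274 × -64.9 = -926.39 kJ/min
Sensible, feed 181→25 °C: -880.5 kJ/min
Outlet flows (mol/min): A 12.352, B 14.274, H₂O 14.274
Sensible, products 25→230 °C: 1306.3 kJ/min
Q = ΔH = -500.59 kJ/min = -8.3431 kW
Heat removed = 8.3431 kJ/s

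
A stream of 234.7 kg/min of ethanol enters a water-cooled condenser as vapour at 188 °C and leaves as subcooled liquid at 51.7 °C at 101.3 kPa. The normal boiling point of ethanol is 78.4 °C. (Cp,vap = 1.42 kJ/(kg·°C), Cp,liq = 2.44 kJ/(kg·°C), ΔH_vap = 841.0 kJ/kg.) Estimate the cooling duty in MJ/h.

vapour 188→78.4 °C: -155.63 kJ/kg
condensation at 78.4 °C: -841 kJ/kg
liquid 78.4→51.7 °C: -65.148 kJ/kg
Δh = -155.63 + -841 + -65.148 = -1061.8 kJ/kg
Q = ṁ·Δh = 234.7 kg/min × -1061.8 kJ/kg = -249200 kJ/min
|Q| = 4153.3 kW = 14952 MJ/h

Q_c = 15000 MJ/h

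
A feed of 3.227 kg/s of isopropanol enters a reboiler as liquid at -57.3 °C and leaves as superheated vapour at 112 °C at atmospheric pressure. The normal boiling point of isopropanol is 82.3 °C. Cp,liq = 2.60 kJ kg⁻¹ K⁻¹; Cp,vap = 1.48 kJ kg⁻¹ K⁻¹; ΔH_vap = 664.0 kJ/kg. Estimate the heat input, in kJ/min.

liquid -57.3→82.3 °C: 362.96 kJ/kg
vaporisation at 82.3 °C: 664 kJ/kg
vapour 82.3→112 °C: 43.956 kJ/kg
Δh = 362.96 + 664 + 43.956 = 1070.9 kJ/kg
Q = ṁ·Δh = 3.227 kg/s × 1070.9 kJ/kg = 3455.8 kJ/s
|Q| = 3455.8 kW = 207350 kJ/min

Q = 207000 kJ/min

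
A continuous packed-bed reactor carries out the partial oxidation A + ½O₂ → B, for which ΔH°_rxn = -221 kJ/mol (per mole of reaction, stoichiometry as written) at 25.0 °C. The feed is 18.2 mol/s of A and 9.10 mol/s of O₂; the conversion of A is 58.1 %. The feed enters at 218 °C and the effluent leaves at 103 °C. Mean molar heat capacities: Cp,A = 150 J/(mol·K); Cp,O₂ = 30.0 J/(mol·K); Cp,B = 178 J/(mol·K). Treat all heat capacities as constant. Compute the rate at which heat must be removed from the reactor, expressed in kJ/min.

Extent of reaction ξ = 0.581 × 18.2 = 10.574 mol/s
Reaction term: ξ·ΔH°_rxn = 10.574 × -221 = -2336.9 kJ/s
Sensible, feed 218→25 °C: -579.58 kJ/s
Outlet flows (mol/s): A 7.6258, O₂ 3.8129, B 10.574
Sensible, products 25→103 °C: 244.96 kJ/s
Q = ΔH = -2671.5 kJ/s = -2671.5 kW
Heat removed = 160290 kJ/min

Q_out = 160000 kJ/min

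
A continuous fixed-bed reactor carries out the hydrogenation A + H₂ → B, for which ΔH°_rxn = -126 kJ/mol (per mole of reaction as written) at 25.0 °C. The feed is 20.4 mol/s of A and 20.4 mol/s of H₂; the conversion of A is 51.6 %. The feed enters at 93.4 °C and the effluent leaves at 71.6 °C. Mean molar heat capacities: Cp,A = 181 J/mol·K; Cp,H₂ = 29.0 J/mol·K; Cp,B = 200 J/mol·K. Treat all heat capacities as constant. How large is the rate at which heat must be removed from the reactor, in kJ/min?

Extent of reaction ξ = 0.516 × 20.4 = 10.526 mol/s
Reaction term: ξ·ΔH°_rxn = 10.526 × -126 = -1326.3 kJ/s
Sensible, feed 93.4→25 °C: -293.03 kJ/s
Outlet flows (mol/s): A 9.8736, H₂ 9.8736, B 10.526
Sensible, products 25→71.6 °C: 194.73 kJ/s
Q = ΔH = -1424.6 kJ/s = -1424.6 kW
Heat removed = 85477 kJ/min

Q_out = 85500 kJ/min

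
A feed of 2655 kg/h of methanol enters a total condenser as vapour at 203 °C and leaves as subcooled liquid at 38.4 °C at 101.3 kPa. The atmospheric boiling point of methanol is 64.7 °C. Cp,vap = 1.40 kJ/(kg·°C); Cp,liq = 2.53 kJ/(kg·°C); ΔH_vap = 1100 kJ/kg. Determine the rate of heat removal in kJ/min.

Q_c = 60200 kJ/min

vapour 203→64.7 °C: -193.62 kJ/kg
condensation at 64.7 °C: -1100 kJ/kg
liquid 64.7→38.4 °C: -66.539 kJ/kg
Δh = -193.62 + -1100 + -66.539 = -1360.2 kJ/kg
Q = ṁ·Δh = 2655 kg/h × -1360.2 kJ/kg = -3.6112e+06 kJ/h
|Q| = 1003.1 kW = 60187 kJ/min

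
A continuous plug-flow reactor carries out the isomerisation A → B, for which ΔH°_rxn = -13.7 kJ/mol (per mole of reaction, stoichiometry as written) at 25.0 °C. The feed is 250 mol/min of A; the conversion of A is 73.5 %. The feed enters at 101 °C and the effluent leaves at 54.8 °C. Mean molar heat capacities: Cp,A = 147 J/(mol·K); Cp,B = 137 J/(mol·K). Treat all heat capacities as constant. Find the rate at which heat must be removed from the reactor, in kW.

Q_out = 71.2 kW

Extent of reaction ξ = 0.735 × 250 = 183.75 mol/min
Reaction term: ξ·ΔH°_rxn = 183.75 × -13.7 = -2517.4 kJ/min
Sensible, feed 101→25 °C: -2793 kJ/min
Outlet flows (mol/min): A 66.25, B 183.75
Sensible, products 25→54.8 °C: 1040.4 kJ/min
Q = ΔH = -4270 kJ/min = -71.166 kW
Heat removed = 71.166 kW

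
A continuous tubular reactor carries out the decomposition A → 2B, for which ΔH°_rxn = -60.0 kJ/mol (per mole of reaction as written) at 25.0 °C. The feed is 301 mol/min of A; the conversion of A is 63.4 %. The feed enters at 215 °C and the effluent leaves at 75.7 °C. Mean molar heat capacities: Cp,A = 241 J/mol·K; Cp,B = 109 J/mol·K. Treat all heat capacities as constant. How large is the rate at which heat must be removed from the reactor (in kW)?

Extent of reaction ξ = 0.634 × 301 = 190.83 mol/min
Reaction term: ξ·ΔH°_rxn = 190.83 × -60.0 = -11450 kJ/min
Sensible, feed 215→25 °C: -13783 kJ/min
Outlet flows (mol/min): A 110.17, B 381.67
Sensible, products 25→75.7 °C: 3455.3 kJ/min
Q = ΔH = -21778 kJ/min = -362.96 kW
Heat removed = 362.96 kW

Q_out = 363 kW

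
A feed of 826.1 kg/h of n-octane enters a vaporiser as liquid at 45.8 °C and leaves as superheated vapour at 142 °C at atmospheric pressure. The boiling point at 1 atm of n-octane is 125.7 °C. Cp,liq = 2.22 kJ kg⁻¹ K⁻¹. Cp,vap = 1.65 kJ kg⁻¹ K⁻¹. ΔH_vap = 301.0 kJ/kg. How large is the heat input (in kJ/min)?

Q = 6960 kJ/min

liquid 45.8→125.7 °C: 177.38 kJ/kg
vaporisation at 125.7 °C: 301 kJ/kg
vapour 125.7→142 °C: 26.895 kJ/kg
Δh = 177.38 + 301 + 26.895 = 505.27 kJ/kg
Q = ṁ·Δh = 826.1 kg/h × 505.27 kJ/kg = 417410 kJ/h
|Q| = 115.95 kW = 6956.8 kJ/min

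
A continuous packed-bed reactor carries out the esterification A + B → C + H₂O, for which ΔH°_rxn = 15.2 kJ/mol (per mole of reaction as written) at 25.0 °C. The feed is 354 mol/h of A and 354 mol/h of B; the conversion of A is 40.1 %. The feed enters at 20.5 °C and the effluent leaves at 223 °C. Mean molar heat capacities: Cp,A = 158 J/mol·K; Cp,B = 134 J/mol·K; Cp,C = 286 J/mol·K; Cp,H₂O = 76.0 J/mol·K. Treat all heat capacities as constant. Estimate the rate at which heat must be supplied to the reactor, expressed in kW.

Q_in = 6.96 kW

Extent of reaction ξ = 0.401 × 354 = 141.95 mol/h
Reaction term: ξ·ΔH°_rxn = 141.95 × 15.2 = 2157.7 kJ/h
Sensible, feed 20.5→25 °C: 465.16 kJ/h
Outlet flows (mol/h): A 212.05, B 212.05, C 141.95, H₂O 141.95
Sensible, products 25→223 °C: 22434 kJ/h
Q = ΔH = 25057 kJ/h = 6.9603 kW
Heat supplied = 6.9603 kW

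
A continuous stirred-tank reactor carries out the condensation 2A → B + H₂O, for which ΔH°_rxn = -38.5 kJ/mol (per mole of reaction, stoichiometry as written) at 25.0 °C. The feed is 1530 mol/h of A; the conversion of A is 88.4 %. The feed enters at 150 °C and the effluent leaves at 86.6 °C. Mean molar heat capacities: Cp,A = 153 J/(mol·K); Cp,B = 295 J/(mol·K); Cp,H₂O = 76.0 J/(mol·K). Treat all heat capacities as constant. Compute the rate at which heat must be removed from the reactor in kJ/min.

Extent of reaction ξ = 0.884 × 1530 / 2 = 676.26 mol/h
Reaction term: ξ·ΔH°_rxn = 676.26 × -38.5 = -26036 kJ/h
Sensible, feed 150→25 °C: -29261 kJ/h
Outlet flows (mol/h): A 177.48, B 676.26, H₂O 676.26
Sensible, products 25→86.6 °C: 17128 kJ/h
Q = ΔH = -38170 kJ/h = -10.603 kW
Heat removed = 636.16 kJ/min

Q_out = 636 kJ/min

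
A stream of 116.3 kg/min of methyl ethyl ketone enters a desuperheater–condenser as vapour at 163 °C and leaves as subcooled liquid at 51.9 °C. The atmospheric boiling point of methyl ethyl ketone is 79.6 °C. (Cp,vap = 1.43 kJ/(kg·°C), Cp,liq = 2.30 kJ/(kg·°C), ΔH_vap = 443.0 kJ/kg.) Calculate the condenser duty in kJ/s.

vapour 163→79.6 °C: -119.26 kJ/kg
condensation at 79.6 °C: -443 kJ/kg
liquid 79.6→51.9 °C: -63.71 kJ/kg
Δh = -119.26 + -443 + -63.71 = -625.97 kJ/kg
Q = ṁ·Δh = 116.3 kg/min × -625.97 kJ/kg = -72801 kJ/min
|Q| = 1213.3 kW

Q_c = 1210 kJ/s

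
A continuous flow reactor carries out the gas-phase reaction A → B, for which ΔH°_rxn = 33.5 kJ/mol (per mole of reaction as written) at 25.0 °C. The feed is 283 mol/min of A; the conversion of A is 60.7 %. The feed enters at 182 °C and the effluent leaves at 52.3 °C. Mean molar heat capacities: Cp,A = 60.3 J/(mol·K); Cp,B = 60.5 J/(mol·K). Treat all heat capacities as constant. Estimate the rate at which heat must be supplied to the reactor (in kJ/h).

Q_in = 213000 kJ/h

Extent of reaction ξ = 0.607 × 283 = 171.78 mol/min
Reaction term: ξ·ΔH°_rxn = 171.78 × 33.5 = 5754.7 kJ/min
Sensible, feed 182→25 °C: -2679.2 kJ/min
Outlet flows (mol/min): A 111.22, B 171.78
Sensible, products 25→52.3 °C: 466.81 kJ/min
Q = ΔH = 3542.3 kJ/min = 59.038 kW
Heat supplied = 212540 kJ/h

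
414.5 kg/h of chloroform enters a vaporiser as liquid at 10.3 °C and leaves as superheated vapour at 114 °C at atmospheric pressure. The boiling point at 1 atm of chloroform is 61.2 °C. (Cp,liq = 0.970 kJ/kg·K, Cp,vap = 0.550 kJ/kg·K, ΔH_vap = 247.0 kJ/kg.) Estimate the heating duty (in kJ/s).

Q = 37.5 kJ/s

liquid 10.3→61.2 °C: 49.373 kJ/kg
vaporisation at 61.2 °C: 247 kJ/kg
vapour 61.2→114 °C: 29.04 kJ/kg
Δh = 49.373 + 247 + 29.04 = 325.41 kJ/kg
Q = ṁ·Δh = 414.5 kg/h × 325.41 kJ/kg = 134880 kJ/h
|Q| = 37.468 kW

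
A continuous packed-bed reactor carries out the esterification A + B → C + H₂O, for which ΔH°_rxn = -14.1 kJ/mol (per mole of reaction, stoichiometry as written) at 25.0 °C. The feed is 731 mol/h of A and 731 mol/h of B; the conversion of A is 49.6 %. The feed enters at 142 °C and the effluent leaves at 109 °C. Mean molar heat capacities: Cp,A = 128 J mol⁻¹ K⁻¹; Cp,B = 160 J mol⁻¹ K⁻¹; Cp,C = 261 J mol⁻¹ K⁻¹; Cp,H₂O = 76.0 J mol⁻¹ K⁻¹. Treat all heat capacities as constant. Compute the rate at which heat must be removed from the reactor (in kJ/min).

Extent of reaction ξ = 0.496 × 731 = 362.58 mol/h
Reaction term: ξ·ΔH°_rxn = 362.58 × -14.1 = -5112.3 kJ/h
Sensible, feed 142→25 °C: -24632 kJ/h
Outlet flows (mol/h): A 368.42, B 368.42, C 362.58, H₂O 362.58
Sensible, products 25→109 °C: 19177 kJ/h
Q = ΔH = -10567 kJ/h = -2.9354 kW
Heat removed = 176.12 kJ/min

Q_out = 176 kJ/min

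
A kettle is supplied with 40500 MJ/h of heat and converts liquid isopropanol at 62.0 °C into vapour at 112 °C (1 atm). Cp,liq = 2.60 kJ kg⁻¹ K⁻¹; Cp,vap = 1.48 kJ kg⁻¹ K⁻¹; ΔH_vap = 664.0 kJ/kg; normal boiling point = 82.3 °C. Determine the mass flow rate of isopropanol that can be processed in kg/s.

Δh = 2.60×(82.3−62.0) + 664.0 + 1.48×(112−82.3) = 760.74 kJ/kg
Q = 40500 MJ/h = 11250 kJ/s = 11250 kJ/s
ṁ = Q/Δh = 11250 / 760.74 = 14.788 kg/s

ṁ = 14.8 kg/s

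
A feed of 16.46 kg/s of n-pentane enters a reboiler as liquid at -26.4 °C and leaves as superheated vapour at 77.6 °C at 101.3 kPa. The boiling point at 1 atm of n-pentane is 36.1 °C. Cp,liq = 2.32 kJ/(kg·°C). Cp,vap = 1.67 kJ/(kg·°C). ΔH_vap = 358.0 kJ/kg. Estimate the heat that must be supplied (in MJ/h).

Q = 33900 MJ/h

liquid -26.4→36.1 °C: 145 kJ/kg
vaporisation at 36.1 °C: 358 kJ/kg
vapour 36.1→77.6 °C: 69.305 kJ/kg
Δh = 145 + 358 + 69.305 = 572.3 kJ/kg
Q = ṁ·Δh = 16.46 kg/s × 572.3 kJ/kg = 9420.1 kJ/s
|Q| = 9420.1 kW = 33913 MJ/h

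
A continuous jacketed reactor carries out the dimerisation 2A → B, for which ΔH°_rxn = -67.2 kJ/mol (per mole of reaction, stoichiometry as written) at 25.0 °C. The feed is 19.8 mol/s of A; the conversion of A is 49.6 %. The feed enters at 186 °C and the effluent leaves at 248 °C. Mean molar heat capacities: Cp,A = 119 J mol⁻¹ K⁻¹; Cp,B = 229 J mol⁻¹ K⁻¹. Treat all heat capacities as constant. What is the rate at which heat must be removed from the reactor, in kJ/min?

Q_out = 11600 kJ/min

Extent of reaction ξ = 0.496 × 19.8 / 2 = 4.9104 mol/s
Reaction term: ξ·ΔH°_rxn = 4.9104 × -67.2 = -329.98 kJ/s
Sensible, feed 186→25 °C: -379.35 kJ/s
Outlet flows (mol/s): A 9.9792, B 4.9104
Sensible, products 25→248 °C: 515.58 kJ/s
Q = ΔH = -193.75 kJ/s = -193.75 kW
Heat removed = 11625 kJ/min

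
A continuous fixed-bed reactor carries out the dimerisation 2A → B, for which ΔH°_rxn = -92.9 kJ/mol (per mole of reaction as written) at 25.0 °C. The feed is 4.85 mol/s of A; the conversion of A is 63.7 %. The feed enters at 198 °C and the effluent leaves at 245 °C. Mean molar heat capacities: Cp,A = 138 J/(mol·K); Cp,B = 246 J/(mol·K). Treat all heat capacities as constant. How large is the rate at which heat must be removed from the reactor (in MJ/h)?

Q_out = 440 MJ/h

Extent of reaction ξ = 0.637 × 4.85 / 2 = 1.5447 mol/s
Reaction term: ξ·ΔH°_rxn = 1.5447 × -92.9 = -143.5 kJ/s
Sensible, feed 198→25 °C: -115.79 kJ/s
Outlet flows (mol/s): A 1.7605, B 1.5447
Sensible, products 25→245 °C: 137.05 kJ/s
Q = ΔH = -122.24 kJ/s = -122.24 kW
Heat removed = 440.07 MJ/h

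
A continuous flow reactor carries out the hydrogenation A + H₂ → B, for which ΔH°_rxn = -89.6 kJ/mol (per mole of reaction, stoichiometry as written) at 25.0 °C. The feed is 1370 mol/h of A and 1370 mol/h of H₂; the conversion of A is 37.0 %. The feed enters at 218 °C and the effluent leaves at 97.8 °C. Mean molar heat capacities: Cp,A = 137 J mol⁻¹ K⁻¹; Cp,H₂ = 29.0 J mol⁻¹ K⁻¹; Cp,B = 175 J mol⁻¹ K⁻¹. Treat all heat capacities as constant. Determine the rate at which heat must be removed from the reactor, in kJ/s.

Q_out = 20.1 kJ/s

Extent of reaction ξ = 0.370 × 1370 = 506.9 mol/h
Reaction term: ξ·ΔH°_rxn = 506.9 × -89.6 = -45418 kJ/h
Sensible, feed 218→25 °C: -43892 kJ/h
Outlet flows (mol/h): A 863.1, H₂ 863.1, B 506.9
Sensible, products 25→97.8 °C: 16888 kJ/h
Q = ΔH = -72422 kJ/h = -20.117 kW
Heat removed = 20.117 kJ/s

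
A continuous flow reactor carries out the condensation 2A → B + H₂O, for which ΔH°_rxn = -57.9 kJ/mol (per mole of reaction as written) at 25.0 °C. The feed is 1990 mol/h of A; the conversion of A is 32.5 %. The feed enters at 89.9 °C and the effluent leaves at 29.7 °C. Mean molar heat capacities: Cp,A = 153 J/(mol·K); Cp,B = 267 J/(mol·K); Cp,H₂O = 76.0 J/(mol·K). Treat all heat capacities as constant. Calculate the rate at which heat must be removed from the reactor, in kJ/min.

Extent of reaction ξ = 0.325 × 1990 / 2 = 323.38 mol/h
Reaction term: ξ·ΔH°_rxn = 323.38 × -57.9 = -18723 kJ/h
Sensible, feed 89.9→25 °C: -19760 kJ/h
Outlet flows (mol/h): A 1343.2, B 323.38, H₂O 323.38
Sensible, products 25→29.7 °C: 1487.2 kJ/h
Q = ΔH = -36996 kJ/h = -10.277 kW
Heat removed = 616.6 kJ/min

Q_out = 617 kJ/min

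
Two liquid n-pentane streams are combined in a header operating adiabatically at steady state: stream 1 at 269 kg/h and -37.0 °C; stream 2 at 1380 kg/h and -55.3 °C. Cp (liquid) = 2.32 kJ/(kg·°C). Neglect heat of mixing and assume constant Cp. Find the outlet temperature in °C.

Adiabatic, steady state ⇒ Σ ṁᵢCp,ᵢ(T_out − Tᵢ) = 0
Σ ṁᵢCp,ᵢTᵢ = 269×2.32×-37.0 + 1380×2.32×-55.3 = -200140
Σ ṁᵢCp,ᵢ = 269×2.32 + 1380×2.32 = 3825.7
T_out = -200140 / 3825.7 = -52.315 °C

T_out = -52.3 °C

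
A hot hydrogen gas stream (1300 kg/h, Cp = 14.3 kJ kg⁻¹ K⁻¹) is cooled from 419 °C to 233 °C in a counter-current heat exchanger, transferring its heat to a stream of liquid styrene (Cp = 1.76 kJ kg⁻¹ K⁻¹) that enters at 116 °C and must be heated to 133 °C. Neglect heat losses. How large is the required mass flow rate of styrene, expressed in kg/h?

ṁ_c = 116000 kg/h

Heat released by hot stream: Q = 1300 × 14.3 × (419 − 233) = 3.4577e+06 kJ/h
Energy balance on cold side (adiabatic exchanger): Q = ṁ_c·Cp_c·(T_c,out − T_c,in)
ṁ_c = 3.4577e+06 / [1.76 × (133 − 116)] = 115570 kg/h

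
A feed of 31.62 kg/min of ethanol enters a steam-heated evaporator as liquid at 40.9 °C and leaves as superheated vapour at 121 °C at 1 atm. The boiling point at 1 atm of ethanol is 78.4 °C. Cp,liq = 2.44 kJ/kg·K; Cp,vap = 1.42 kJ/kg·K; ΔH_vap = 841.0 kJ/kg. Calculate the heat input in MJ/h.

liquid 40.9→78.4 °C: 91.5 kJ/kg
vaporisation at 78.4 °C: 841 kJ/kg
vapour 78.4→121 °C: 60.492 kJ/kg
Δh = 91.5 + 841 + 60.492 = 992.99 kJ/kg
Q = ṁ·Δh = 31.62 kg/min × 992.99 kJ/kg = 31398 kJ/min
|Q| = 523.31 kW = 1883.9 MJ/h

Q = 1880 MJ/h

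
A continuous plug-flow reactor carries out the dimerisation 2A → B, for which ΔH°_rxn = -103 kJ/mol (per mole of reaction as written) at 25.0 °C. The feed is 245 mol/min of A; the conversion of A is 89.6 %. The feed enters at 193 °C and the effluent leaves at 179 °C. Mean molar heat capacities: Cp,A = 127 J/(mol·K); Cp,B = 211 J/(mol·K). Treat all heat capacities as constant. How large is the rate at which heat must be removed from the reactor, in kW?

Q_out = 208 kW

Extent of reaction ξ = 0.896 × 245 / 2 = 109.76 mol/min
Reaction term: ξ·ΔH°_rxn = 109.76 × -103 = -11305 kJ/min
Sensible, feed 193→25 °C: -5227.3 kJ/min
Outlet flows (mol/min): A 25.48, B 109.76
Sensible, products 25→179 °C: 4064.9 kJ/min
Q = ΔH = -12468 kJ/min = -207.8 kW
Heat removed = 207.8 kW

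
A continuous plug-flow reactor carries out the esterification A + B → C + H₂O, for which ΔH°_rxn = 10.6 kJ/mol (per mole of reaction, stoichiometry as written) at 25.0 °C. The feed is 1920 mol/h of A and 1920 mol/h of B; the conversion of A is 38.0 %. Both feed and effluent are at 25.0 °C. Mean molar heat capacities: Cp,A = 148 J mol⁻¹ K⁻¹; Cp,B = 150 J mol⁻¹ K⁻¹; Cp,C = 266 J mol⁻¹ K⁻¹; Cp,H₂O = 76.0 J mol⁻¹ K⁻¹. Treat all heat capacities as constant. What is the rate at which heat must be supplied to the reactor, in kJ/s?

Extent of reaction ξ = 0.380 × 1920 = 729.6 mol/h
Reaction term: ξ·ΔH°_rxn = 729.6 × 10.6 = 7733.8 kJ/h
Q = ΔH = 7733.8 kJ/h = 2.1483 kW
Heat supplied = 2.1483 kJ/s

Q_in = 2.15 kJ/s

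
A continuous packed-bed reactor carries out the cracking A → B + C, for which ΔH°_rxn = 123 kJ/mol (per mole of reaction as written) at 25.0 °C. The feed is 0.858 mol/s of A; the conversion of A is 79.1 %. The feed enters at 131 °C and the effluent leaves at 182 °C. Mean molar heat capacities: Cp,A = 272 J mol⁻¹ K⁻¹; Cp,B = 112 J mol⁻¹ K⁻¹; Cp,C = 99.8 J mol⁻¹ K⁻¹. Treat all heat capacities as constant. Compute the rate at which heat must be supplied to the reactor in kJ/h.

Q_in = 320000 kJ/h

Extent of reaction ξ = 0.791 × 0.858 = 0.67868 mol/s
Reaction term: ξ·ΔH°_rxn = 0.67868 × 123 = 83.477 kJ/s
Sensible, feed 131→25 °C: -24.738 kJ/s
Outlet flows (mol/s): A 0.17932, B 0.67868, C 0.67868
Sensible, products 25→182 °C: 30.226 kJ/s
Q = ΔH = 88.965 kJ/s = 88.965 kW
Heat supplied = 320270 kJ/h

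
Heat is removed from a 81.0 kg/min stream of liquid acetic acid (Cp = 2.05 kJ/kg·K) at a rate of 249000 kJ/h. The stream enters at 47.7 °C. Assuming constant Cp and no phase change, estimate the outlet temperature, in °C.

Q = 249000 kJ/h = 4150 kJ/min
ΔT = Q/(ṁ·Cp) = 4150/(81.0×2.05) = 24.992 K
T_out = 47.7 − 24.992 = 22.708 °C

T_out = 22.7 °C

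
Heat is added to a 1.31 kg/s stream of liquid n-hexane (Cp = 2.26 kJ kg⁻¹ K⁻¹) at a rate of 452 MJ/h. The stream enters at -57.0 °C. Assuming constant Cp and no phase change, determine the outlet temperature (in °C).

T_out = -14.6 °C

Q = 452 MJ/h = 125.56 kJ/s
ΔT = Q/(ṁ·Cp) = 125.56/(1.31×2.26) = 42.409 K
T_out = -57.0 + 42.409 = -14.591 °C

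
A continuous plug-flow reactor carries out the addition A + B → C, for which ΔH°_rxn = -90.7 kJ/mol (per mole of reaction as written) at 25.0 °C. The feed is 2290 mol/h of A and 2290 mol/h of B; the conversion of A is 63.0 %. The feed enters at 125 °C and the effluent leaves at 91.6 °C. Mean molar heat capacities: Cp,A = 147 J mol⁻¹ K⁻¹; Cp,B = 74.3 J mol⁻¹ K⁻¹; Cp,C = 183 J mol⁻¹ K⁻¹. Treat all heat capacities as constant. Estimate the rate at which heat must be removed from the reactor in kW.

Q_out = 42.1 kW

Extent of reaction ξ = 0.630 × 2290 = 1442.7 mol/h
Reaction term: ξ·ΔH°_rxn = 1442.7 × -90.7 = -130850 kJ/h
Sensible, feed 125→25 °C: -50678 kJ/h
Outlet flows (mol/h): A 847.3, B 847.3, C 1442.7
Sensible, products 25→91.6 °C: 30071 kJ/h
Q = ΔH = -151460 kJ/h = -42.072 kW
Heat removed = 42.072 kW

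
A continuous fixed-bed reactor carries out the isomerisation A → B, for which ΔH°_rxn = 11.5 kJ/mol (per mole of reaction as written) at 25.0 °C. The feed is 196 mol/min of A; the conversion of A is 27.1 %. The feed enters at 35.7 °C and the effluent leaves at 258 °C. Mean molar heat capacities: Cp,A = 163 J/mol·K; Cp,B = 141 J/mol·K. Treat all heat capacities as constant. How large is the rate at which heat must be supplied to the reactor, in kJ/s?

Q_in = 124 kJ/s

Extent of reaction ξ = 0.271 × 196 = 53.116 mol/min
Reaction term: ξ·ΔH°_rxn = 53.116 × 11.5 = 610.83 kJ/min
Sensible, feed 35.7→25 °C: -341.84 kJ/min
Outlet flows (mol/min): A 142.88, B 53.116
Sensible, products 25→258 °C: 7171.6 kJ/min
Q = ΔH = 7440.6 kJ/min = 124.01 kW
Heat supplied = 124.01 kJ/s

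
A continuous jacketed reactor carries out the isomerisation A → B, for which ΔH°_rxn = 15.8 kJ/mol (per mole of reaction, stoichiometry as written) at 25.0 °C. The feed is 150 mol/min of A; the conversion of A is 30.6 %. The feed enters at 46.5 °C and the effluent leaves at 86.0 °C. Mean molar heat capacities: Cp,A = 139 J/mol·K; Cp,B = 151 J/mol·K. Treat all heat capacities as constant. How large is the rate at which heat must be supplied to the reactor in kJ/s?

Q_in = 26.4 kJ/s

Extent of reaction ξ = 0.306 × 150 = 45.9 mol/min
Reaction term: ξ·ΔH°_rxn = 45.9 × 15.8 = 725.22 kJ/min
Sensible, feed 46.5→25 °C: -448.27 kJ/min
Outlet flows (mol/min): A 104.1, B 45.9
Sensible, products 25→86.0 °C: 1305.4 kJ/min
Q = ΔH = 1582.4 kJ/min = 26.373 kW
Heat supplied = 26.373 kJ/s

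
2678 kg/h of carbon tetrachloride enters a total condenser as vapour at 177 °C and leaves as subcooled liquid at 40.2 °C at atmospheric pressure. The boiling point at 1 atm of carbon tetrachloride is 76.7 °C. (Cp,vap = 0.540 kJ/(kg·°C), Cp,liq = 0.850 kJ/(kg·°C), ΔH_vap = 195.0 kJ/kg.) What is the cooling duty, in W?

vapour 177→76.7 °C: -54.162 kJ/kg
condensation at 76.7 °C: -195 kJ/kg
liquid 76.7→40.2 °C: -31.025 kJ/kg
Δh = -54.162 + -195 + -31.025 = -280.19 kJ/kg
Q = ṁ·Δh = 2678 kg/h × -280.19 kJ/kg = -750340 kJ/h
|Q| = 208.43 kW = 208430 W

Q_c = 208000 W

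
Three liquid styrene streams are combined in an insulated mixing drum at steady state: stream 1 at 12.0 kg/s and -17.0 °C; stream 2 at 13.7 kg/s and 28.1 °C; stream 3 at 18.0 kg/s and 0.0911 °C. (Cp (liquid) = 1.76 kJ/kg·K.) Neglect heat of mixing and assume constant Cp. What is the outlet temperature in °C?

Adiabatic, steady state ⇒ Σ ṁᵢCp,ᵢ(T_out − Tᵢ) = 0
Σ ṁᵢCp,ᵢTᵢ = 12.0×1.76×-17.0 + 13.7×1.76×28.1 + 18.0×1.76×0.0911 = 321.39
Σ ṁᵢCp,ᵢ = 12.0×1.76 + 13.7×1.76 + 18.0×1.76 = 76.912
T_out = 321.39 / 76.912 = 4.1787 °C

T_out = 4.18 °C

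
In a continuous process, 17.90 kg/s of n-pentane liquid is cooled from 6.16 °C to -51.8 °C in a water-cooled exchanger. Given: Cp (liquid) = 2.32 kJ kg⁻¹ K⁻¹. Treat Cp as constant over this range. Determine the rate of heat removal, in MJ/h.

Q_c = 8670 MJ/h

Q = ṁ·Cp·ΔT = 17.90 × 2.32 × (-51.8 − 6.16) = -2407 kJ/s
Cooling duty = 8665.1 MJ/h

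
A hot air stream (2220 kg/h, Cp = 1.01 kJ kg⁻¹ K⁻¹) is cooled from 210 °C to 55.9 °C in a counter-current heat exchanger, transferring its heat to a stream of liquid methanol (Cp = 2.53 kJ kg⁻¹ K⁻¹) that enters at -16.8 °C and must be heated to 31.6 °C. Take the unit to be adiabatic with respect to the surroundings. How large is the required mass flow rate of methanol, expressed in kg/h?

ṁ_c = 2820 kg/h

Heat released by hot stream: Q = 2220 × 1.01 × (210 − 55.9) = 345520 kJ/h
Energy balance on cold side (adiabatic exchanger): Q = ṁ_c·Cp_c·(T_c,out − T_c,in)
ṁ_c = 345520 / [2.53 × (31.6 − -16.8)] = 2821.7 kg/h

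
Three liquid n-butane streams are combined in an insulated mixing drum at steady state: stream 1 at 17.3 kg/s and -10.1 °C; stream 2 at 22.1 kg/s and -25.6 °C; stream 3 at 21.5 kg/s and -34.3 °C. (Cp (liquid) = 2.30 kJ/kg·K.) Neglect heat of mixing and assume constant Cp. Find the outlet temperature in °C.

T_out = -24.3 °C

Energy balance with Q = 0: Σ ṁᵢCp,ᵢ(T_out − Tᵢ) = 0
Σ ṁᵢCp,ᵢTᵢ = 17.3×2.30×-10.1 + 22.1×2.30×-25.6 + 21.5×2.30×-34.3 = -3399.3
Σ ṁᵢCp,ᵢ = 17.3×2.30 + 22.1×2.30 + 21.5×2.30 = 140.07
T_out = -3399.3 / 140.07 = -24.268 °C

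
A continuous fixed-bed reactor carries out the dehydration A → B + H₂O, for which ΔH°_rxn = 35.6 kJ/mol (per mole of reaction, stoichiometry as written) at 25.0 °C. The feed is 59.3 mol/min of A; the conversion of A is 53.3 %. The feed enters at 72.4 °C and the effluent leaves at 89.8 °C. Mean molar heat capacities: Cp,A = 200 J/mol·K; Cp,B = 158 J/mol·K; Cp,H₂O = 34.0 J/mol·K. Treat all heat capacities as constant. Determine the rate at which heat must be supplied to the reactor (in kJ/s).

Q_in = 21.9 kJ/s

Extent of reaction ξ = 0.533 × 59.3 = 31.607 mol/min
Reaction term: ξ·ΔH°_rxn = 31.607 × 35.6 = 1125.2 kJ/min
Sensible, feed 72.4→25 °C: -562.16 kJ/min
Outlet flows (mol/min): A 27.693, B 31.607, H₂O 31.607
Sensible, products 25→89.8 °C: 752.14 kJ/min
Q = ΔH = 1315.2 kJ/min = 21.92 kW
Heat supplied = 21.92 kJ/s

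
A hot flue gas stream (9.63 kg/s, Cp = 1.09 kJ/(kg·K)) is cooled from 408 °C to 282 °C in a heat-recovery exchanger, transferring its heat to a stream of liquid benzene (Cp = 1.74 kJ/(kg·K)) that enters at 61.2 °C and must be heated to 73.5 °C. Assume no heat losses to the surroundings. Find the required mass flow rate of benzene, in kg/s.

Heat released by hot stream: Q = 9.63 × 1.09 × (408 − 282) = 1322.6 kJ/s
Energy balance on cold side (adiabatic exchanger): Q = ṁ_c·Cp_c·(T_c,out − T_c,in)
ṁ_c = 1322.6 / [1.74 × (73.5 − 61.2)] = 61.797 kg/s

ṁ_c = 61.8 kg/s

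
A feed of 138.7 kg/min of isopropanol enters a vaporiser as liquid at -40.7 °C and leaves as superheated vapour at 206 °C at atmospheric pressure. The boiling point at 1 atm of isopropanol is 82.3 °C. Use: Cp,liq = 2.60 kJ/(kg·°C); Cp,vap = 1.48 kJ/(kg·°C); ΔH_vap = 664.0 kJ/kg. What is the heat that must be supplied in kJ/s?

Q = 2700 kJ/s

liquid -40.7→82.3 °C: 319.8 kJ/kg
vaporisation at 82.3 °C: 664 kJ/kg
vapour 82.3→206 °C: 183.08 kJ/kg
Δh = 319.8 + 664 + 183.08 = 1166.9 kJ/kg
Q = ṁ·Δh = 138.7 kg/min × 1166.9 kJ/kg = 161850 kJ/min
|Q| = 2697.4 kW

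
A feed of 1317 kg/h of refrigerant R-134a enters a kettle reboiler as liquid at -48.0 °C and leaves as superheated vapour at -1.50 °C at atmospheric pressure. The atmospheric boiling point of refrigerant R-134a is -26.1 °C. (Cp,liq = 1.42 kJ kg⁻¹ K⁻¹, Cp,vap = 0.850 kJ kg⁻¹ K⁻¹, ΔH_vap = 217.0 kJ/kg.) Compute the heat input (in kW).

liquid -48.0→-26.1 °C: 31.098 kJ/kg
vaporisation at -26.1 °C: 217 kJ/kg
vapour -26.1→-1.50 °C: 20.91 kJ/kg
Δh = 31.098 + 217 + 20.91 = 269.01 kJ/kg
Q = ṁ·Δh = 1317 kg/h × 269.01 kJ/kg = 354280 kJ/h
|Q| = 98.412 kW

Q = 98.4 kW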